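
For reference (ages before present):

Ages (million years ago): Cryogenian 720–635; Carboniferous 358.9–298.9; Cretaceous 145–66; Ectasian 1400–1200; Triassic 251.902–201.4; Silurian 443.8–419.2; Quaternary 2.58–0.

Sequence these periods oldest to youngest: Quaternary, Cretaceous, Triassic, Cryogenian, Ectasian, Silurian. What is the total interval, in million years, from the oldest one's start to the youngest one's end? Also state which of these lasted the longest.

Start ages (Ma): Ectasian 1400, Cryogenian 720, Silurian 443.8, Triassic 251.902, Cretaceous 145, Quaternary 2.58.
Ordered oldest to youngest: Ectasian, Cryogenian, Silurian, Triassic, Cretaceous, Quaternary.
Span = 1400 − 0 = 1400 Myr.
Durations: Cryogenian 85, Silurian 24.6, Ectasian 200, Quaternary 2.58, Cretaceous 79, Triassic 50.502 → longest is Ectasian (200 Myr).

Ectasian → Cryogenian → Silurian → Triassic → Cretaceous → Quaternary; total span 1400 Myr; longest is Ectasian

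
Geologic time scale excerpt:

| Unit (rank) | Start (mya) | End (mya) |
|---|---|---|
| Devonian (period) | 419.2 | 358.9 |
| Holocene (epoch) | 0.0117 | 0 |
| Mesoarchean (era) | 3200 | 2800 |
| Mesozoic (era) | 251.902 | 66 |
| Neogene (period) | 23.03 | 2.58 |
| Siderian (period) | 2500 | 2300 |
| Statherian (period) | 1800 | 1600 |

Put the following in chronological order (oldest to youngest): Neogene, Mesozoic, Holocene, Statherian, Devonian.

Statherian → Devonian → Mesozoic → Neogene → Holocene

The oldest of these is Statherian (starts 1800 Ma) and the youngest is Holocene (ends 0 Ma).
In between, by decreasing start age: Devonian (419.2), Mesozoic (251.902), Neogene (23.03).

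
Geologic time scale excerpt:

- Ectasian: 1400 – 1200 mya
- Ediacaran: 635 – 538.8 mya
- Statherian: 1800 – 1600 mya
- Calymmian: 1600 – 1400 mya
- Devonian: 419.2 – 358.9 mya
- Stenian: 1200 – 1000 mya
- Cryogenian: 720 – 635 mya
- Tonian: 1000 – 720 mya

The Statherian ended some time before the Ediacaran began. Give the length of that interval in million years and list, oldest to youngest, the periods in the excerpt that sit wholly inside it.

965 million years; Calymmian, Ectasian, Stenian, Tonian, Cryogenian

The Statherian closes at 1600 Ma and the Ediacaran opens at 635 Ma, so the interval is 1600 − 635 = 965 Myr.
A period fits inside if it starts at or after 1600 Ma and ends at or before 635 Ma; oldest first that gives Calymmian, Ectasian, Stenian, Tonian, Cryogenian.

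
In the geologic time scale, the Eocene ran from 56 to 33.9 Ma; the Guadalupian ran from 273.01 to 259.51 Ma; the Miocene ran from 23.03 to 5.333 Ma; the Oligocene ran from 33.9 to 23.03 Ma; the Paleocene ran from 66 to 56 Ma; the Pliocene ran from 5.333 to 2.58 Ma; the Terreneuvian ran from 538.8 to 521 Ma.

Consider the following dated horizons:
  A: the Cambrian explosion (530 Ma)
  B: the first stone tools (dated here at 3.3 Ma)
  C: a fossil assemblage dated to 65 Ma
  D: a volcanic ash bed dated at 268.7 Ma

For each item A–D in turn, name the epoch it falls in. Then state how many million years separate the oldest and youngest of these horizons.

Match each age against the start–end ranges in the excerpt: A = 530 Ma → Terreneuvian (538.8–521); B = 3.3 Ma → Pliocene (5.333–2.58); C = 65 Ma → Paleocene (66–56); D = 268.7 Ma → Guadalupian (273.01–259.51).
The largest age is 530 Ma and the smallest is 3.3 Ma; their difference is 526.7 Myr.

A — Terreneuvian; B — Pliocene; C — Paleocene; D — Guadalupian; span 526.7 million years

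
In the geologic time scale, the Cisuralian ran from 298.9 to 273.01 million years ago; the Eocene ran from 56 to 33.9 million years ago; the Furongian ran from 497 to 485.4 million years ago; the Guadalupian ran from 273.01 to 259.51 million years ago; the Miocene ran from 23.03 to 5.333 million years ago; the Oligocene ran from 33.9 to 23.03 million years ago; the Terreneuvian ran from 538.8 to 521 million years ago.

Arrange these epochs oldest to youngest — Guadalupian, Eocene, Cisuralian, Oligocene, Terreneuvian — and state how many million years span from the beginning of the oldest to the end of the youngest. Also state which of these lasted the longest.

From the excerpt: Guadalupian 273.01–259.51; Eocene 56–33.9; Cisuralian 298.9–273.01; Oligocene 33.9–23.03; Terreneuvian 538.8–521 (Ma).
Larger Ma is earlier, so the oldest is Terreneuvian and the youngest is Oligocene; oldest to youngest: Terreneuvian, Cisuralian, Guadalupian, Eocene, Oligocene.
Oldest start 538.8 minus youngest end 23.03 gives 515.77 Myr overall.
Individual lengths (start − end): Eocene 22.1; Guadalupian 13.5; Cisuralian 25.89; Oligocene 10.87; Terreneuvian 17.8. The largest is Cisuralian at 25.89 Myr.

Terreneuvian, Cisuralian, Guadalupian, Eocene, Oligocene; total span 515.77 Myr; longest is Cisuralian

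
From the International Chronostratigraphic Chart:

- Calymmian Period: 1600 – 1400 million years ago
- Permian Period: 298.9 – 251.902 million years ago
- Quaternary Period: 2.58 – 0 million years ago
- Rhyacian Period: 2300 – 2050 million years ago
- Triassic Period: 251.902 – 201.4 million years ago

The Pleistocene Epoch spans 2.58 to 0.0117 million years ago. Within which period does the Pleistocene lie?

Quaternary

The Pleistocene (2.58–0.0117 Ma) lies entirely within 2.58–0 Ma, the Quaternary Period.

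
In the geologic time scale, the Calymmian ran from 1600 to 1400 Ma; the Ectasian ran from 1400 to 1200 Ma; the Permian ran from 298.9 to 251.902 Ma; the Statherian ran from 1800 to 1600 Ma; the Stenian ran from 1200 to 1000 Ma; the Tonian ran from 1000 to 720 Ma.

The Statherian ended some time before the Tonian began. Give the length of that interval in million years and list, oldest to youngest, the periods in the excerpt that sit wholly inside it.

The Statherian closes at 1600 Ma and the Tonian opens at 1000 Ma, so the interval is 1600 − 1000 = 600 Myr.
A period fits inside if it starts at or after 1600 Ma and ends at or before 1000 Ma; oldest first that gives Calymmian, Ectasian, Stenian.

600 million years; Calymmian, Ectasian, Stenian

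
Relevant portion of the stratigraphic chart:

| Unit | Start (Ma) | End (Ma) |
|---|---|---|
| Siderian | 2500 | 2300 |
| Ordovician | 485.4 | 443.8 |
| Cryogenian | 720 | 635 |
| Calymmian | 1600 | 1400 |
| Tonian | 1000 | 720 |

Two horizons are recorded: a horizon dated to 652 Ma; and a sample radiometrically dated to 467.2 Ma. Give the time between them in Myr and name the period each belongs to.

Elapsed time: 652 − 467.2 = 184.8 Myr.
652 Ma lies within 720–635 Ma: Cryogenian.
467.2 Ma lies within 485.4–443.8 Ma: Ordovician.

184.8 million years apart; the first in the Cryogenian, the second in the Ordovician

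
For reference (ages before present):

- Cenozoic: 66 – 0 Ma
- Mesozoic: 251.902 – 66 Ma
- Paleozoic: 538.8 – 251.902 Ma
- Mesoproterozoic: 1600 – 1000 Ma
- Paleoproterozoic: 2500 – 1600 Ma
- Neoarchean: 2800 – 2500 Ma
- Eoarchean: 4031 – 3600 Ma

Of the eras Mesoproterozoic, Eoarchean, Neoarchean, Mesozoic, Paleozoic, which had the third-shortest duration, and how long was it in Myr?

Durations: Mesoproterozoic 600; Eoarchean 431; Neoarchean 300; Mesozoic 185.902; Paleozoic 286.898 Myr.
Sorted shortest-first: Mesozoic (185.902), Paleozoic (286.898), Neoarchean (300), Eoarchean (431), Mesoproterozoic (600).
The third shortest is Neoarchean at 300 Myr.

Neoarchean, 300 million years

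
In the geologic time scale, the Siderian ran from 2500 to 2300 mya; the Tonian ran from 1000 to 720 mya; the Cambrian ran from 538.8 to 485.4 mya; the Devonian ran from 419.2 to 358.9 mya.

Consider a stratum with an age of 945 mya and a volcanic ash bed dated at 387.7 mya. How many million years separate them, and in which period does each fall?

Elapsed time: 945 − 387.7 = 557.3 Myr.
945 Ma lies within 1000–720 Ma: Tonian.
387.7 Ma lies within 419.2–358.9 Ma: Devonian.

557.3 million years apart; the first in the Tonian, the second in the Devonian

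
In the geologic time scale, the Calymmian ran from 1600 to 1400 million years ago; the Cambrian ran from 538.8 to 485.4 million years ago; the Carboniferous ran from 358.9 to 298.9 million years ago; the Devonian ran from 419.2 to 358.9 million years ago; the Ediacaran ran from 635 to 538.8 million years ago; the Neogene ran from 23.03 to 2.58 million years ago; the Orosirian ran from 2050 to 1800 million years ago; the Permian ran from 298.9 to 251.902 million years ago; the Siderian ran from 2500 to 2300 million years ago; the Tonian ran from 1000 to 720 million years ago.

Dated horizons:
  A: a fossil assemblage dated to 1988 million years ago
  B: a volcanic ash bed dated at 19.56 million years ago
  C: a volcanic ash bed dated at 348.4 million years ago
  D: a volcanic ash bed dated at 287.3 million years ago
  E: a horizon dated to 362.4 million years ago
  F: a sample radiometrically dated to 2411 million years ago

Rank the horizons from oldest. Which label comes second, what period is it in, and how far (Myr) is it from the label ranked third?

Sorted oldest-first by Ma: F (2411), A (1988), E (362.4), C (348.4), D (287.3), B (19.56).
The second oldest is A at 1988 Ma, which lies in 2050–1800 Ma: the Orosirian.
The third oldest is E at 362.4 Ma; separation = |1988 − 362.4| = 1625.6 Myr.

A, in the Orosirian; 1625.6 million years to E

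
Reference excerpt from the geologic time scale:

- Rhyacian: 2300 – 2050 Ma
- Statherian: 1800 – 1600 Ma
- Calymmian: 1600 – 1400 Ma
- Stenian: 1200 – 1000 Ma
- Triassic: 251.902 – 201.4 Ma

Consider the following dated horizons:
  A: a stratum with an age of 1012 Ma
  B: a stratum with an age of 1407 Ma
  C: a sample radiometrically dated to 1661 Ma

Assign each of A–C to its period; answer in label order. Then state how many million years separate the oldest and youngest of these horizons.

A — Stenian; B — Calymmian; C — Statherian; span 649 million years

Match each age against the start–end ranges in the excerpt: A = 1012 Ma → Stenian (1200–1000); B = 1407 Ma → Calymmian (1600–1400); C = 1661 Ma → Statherian (1800–1600).
The largest age is 1661 Ma and the smallest is 1012 Ma; their difference is 649 Myr.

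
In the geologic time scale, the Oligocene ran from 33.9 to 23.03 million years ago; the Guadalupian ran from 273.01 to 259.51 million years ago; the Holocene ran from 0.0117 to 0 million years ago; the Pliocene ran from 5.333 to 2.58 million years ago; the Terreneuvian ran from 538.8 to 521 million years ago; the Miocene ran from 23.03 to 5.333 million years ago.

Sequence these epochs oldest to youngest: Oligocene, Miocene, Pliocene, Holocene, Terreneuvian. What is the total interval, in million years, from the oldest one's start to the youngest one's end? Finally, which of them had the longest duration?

Start ages (Ma): Terreneuvian 538.8, Oligocene 33.9, Miocene 23.03, Pliocene 5.333, Holocene 0.0117.
Ordered oldest to youngest: Terreneuvian, Oligocene, Miocene, Pliocene, Holocene.
Span = 538.8 − 0 = 538.8 Myr.
Durations: Terreneuvian 17.8, Oligocene 10.87, Pliocene 2.753, Miocene 17.697, Holocene 0.0117 → longest is Terreneuvian (17.8 Myr).

Terreneuvian, Oligocene, Miocene, Pliocene, Holocene; total span 538.8 Myr; longest is Terreneuvian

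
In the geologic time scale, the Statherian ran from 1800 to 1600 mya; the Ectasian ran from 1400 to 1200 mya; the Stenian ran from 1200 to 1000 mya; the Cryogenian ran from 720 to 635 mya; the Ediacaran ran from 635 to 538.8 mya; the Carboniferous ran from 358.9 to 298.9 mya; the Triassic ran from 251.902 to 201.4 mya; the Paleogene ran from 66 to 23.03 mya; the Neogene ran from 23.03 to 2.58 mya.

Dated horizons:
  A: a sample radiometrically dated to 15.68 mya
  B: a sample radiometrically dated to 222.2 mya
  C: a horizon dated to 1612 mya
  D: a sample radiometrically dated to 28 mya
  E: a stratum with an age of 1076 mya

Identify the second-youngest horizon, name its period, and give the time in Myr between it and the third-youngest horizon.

Smaller Ma means younger, so youngest first: A 15.68 < D 28 < B 222.2 < E 1076 < C 1612.
Counting 2 along gives D (28 Ma); the excerpt puts that inside the Paleogene, 66–23.03 Ma.
Next in line is B (222.2 Ma), and 222.2 − 28 = 194.2 Myr.

D, in the Paleogene; 194.2 million years to B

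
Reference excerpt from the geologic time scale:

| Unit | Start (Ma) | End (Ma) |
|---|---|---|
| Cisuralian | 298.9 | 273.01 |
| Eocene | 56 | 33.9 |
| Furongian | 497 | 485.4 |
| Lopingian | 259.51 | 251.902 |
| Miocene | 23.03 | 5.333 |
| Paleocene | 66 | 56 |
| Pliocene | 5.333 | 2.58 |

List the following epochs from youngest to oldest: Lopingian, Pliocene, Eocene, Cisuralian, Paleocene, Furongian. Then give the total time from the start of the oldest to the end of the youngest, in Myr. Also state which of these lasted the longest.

From the excerpt: Lopingian 259.51–251.902; Pliocene 5.333–2.58; Eocene 56–33.9; Cisuralian 298.9–273.01; Paleocene 66–56; Furongian 497–485.4 (Ma).
Larger Ma is earlier, so the oldest is Furongian and the youngest is Pliocene; youngest to oldest: Pliocene, Eocene, Paleocene, Lopingian, Cisuralian, Furongian.
Oldest start 497 minus youngest end 2.58 gives 494.42 Myr overall.
Individual lengths (start − end): Pliocene 2.753; Cisuralian 25.89; Paleocene 10; Lopingian 7.608; Eocene 22.1; Furongian 11.6. The largest is Cisuralian at 25.89 Myr.

Pliocene, Eocene, Paleocene, Lopingian, Cisuralian, Furongian; total span 494.42 Myr; longest is Cisuralian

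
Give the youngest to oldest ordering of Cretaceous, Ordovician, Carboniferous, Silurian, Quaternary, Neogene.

Quaternary, Neogene, Cretaceous, Carboniferous, Silurian, Ordovician

Group by era (each group listed oldest first) — Paleozoic: Ordovician, Silurian, Carboniferous; Mesozoic: Cretaceous; Cenozoic: Neogene, Quaternary. The eras run Paleozoic → Mesozoic → Cenozoic. Concatenating the groups in that era order and then reversing gives youngest to oldest.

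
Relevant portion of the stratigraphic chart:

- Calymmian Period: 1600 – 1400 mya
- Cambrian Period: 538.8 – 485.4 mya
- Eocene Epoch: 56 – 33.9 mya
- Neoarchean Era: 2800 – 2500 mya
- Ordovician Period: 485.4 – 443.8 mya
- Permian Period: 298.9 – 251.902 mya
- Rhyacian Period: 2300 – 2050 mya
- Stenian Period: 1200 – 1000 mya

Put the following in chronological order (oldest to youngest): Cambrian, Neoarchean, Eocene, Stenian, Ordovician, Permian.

Neoarchean → Stenian → Cambrian → Ordovician → Permian → Eocene

Read off each span (Ma): Cambrian 538.8–485.4; Neoarchean 2800–2500; Eocene 56–33.9; Stenian 1200–1000; Ordovician 485.4–443.8; Permian 298.9–251.902.
Larger Ma is older, so oldest→youngest is Neoarchean, Stenian, Cambrian, Ordovician, Permian, Eocene.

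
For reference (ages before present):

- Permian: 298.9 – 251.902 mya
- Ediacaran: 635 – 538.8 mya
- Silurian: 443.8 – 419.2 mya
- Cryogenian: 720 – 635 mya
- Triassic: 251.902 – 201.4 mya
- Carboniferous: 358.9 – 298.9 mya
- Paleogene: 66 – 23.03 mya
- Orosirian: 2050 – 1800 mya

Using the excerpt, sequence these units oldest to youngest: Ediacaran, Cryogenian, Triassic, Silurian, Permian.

Cryogenian, then Ediacaran, then Silurian, then Permian, then Triassic

The oldest of these is Cryogenian (starts 720 Ma) and the youngest is Triassic (ends 201.4 Ma).
In between, by decreasing start age: Ediacaran (635), Silurian (443.8), Permian (298.9).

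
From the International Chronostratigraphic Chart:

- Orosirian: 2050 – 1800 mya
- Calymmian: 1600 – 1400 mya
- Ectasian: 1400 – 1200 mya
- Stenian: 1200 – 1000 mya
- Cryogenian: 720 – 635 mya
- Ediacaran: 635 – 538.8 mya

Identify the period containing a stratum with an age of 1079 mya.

Stenian

1079 Ma lies between 1200 and 1000 Ma, so it falls in the Stenian.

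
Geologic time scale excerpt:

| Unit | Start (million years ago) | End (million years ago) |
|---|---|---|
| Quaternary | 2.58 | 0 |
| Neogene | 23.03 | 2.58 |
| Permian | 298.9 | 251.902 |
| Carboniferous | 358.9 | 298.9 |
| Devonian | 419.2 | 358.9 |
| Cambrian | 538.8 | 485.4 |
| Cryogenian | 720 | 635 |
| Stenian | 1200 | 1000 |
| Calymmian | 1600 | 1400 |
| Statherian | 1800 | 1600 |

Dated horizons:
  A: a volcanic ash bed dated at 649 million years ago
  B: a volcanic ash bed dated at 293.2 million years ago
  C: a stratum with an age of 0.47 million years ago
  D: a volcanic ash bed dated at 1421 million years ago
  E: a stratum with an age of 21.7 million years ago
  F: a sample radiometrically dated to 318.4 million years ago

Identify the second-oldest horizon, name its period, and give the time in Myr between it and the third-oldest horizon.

Larger Ma means older, so oldest first: D 1421 > A 649 > F 318.4 > B 293.2 > E 21.7 > C 0.47.
Counting 2 along gives A (649 Ma); the excerpt puts that inside the Cryogenian, 720–635 Ma.
Next in line is F (318.4 Ma), and 649 − 318.4 = 330.6 Myr.

A, in the Cryogenian; 330.6 million years to F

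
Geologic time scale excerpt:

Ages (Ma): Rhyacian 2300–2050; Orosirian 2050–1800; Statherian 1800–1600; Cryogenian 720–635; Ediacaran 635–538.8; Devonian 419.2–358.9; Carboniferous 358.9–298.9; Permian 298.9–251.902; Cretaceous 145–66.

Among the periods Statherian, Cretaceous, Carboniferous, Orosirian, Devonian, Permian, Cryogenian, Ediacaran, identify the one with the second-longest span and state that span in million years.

Statherian, 200 million years

Start − end for each: Statherian 1800 − 1600 = 200; Cretaceous 145 − 66 = 79; Carboniferous 358.9 − 298.9 = 60; Orosirian 2050 − 1800 = 250; Devonian 419.2 − 358.9 = 60.3; Permian 298.9 − 251.902 = 46.998; Cryogenian 720 − 635 = 85; Ediacaran 635 − 538.8 = 96.2.
Ranking these from longest: Orosirian > Statherian > Ediacaran > Cryogenian > Cretaceous > Devonian > Carboniferous > Permian.
Position 2 in that ranking is Statherian, which lasted 200 Myr.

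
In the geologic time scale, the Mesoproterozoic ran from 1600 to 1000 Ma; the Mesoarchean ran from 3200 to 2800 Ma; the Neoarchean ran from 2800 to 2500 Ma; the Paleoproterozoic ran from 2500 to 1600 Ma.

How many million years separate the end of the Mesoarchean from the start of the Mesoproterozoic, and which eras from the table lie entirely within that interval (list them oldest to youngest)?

1200 million years; Neoarchean, Paleoproterozoic

The Mesoarchean closes at 2800 Ma and the Mesoproterozoic opens at 1600 Ma, so the interval is 2800 − 1600 = 1200 Myr.
An era fits inside if it starts at or after 2800 Ma and ends at or before 1600 Ma; oldest first that gives Neoarchean, Paleoproterozoic.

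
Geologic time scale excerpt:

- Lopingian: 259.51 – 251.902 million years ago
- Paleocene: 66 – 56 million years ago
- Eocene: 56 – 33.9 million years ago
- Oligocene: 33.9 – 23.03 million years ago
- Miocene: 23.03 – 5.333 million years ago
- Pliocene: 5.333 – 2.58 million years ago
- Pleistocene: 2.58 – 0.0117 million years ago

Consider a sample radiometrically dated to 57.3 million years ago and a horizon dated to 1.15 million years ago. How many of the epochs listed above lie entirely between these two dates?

4

The older date is 57.3 Ma and the younger is 1.15 Ma.
Epochs with start < 57.3 and end > 1.15 Ma: Eocene (56–33.9), Oligocene (33.9–23.03), Miocene (23.03–5.333), Pliocene (5.333–2.58).
That is 4 complete epochs.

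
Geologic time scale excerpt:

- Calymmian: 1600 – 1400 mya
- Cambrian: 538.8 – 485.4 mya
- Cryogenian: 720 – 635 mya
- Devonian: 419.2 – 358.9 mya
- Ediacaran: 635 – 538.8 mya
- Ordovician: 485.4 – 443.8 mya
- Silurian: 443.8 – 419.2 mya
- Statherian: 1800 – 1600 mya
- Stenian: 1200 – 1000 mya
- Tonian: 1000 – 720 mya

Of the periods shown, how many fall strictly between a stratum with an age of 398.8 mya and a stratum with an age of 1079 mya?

6

1079 Ma sits inside the Stenian (1200–1000) and 398.8 Ma inside the Devonian (419.2–358.9); neither of those is wholly between the two dates.
The listed periods lying completely between them are Tonian, Cryogenian, Ediacaran, Cambrian, Ordovician, Silurian — 6 in all.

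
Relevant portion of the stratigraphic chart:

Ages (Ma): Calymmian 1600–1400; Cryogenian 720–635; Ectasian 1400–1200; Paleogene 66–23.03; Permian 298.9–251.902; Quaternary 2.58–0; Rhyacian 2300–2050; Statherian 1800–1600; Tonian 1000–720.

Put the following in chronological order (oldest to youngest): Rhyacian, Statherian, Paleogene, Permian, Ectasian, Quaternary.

Rhyacian → Statherian → Ectasian → Permian → Paleogene → Quaternary

Sorting by start age (descending Ma, since larger Ma = older): Rhyacian began 2300, Statherian began 1800, Ectasian began 1400, Permian began 298.9, Paleogene began 66, Quaternary began 2.58.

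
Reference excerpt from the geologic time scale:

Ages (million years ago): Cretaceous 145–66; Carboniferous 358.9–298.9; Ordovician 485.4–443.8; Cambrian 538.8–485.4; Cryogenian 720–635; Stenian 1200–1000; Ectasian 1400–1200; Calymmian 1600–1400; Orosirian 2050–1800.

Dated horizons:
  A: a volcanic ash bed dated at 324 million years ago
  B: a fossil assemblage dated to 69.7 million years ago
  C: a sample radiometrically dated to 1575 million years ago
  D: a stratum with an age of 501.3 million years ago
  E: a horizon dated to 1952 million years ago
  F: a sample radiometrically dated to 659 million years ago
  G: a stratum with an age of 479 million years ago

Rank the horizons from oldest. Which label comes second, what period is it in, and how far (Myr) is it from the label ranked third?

Larger Ma means older, so oldest first: E 1952 > C 1575 > F 659 > D 501.3 > G 479 > A 324 > B 69.7.
Counting 2 along gives C (1575 Ma); the excerpt puts that inside the Calymmian, 1600–1400 Ma.
Next in line is F (659 Ma), and 1575 − 659 = 916 Myr.

C, in the Calymmian; 916 million years to F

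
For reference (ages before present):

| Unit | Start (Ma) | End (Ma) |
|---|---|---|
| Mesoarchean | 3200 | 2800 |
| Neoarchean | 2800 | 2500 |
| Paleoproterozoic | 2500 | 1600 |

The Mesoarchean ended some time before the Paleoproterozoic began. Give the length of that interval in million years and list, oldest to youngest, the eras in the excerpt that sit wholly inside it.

End of Mesoarchean = 2800 Ma; start of Paleoproterozoic = 2500 Ma.
Gap = 2800 − 2500 = 300 Myr.
Eras wholly inside 2800–2500 Ma: Neoarchean (2800–2500).

300 million years; Neoarchean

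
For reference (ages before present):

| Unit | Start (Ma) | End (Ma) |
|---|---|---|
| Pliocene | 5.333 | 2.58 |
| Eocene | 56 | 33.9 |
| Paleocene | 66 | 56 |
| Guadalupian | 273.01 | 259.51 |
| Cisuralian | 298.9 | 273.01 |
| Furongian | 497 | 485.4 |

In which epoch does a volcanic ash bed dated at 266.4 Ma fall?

Guadalupian

266.4 Ma lies between 273.01 and 259.51 Ma, so it falls in the Guadalupian.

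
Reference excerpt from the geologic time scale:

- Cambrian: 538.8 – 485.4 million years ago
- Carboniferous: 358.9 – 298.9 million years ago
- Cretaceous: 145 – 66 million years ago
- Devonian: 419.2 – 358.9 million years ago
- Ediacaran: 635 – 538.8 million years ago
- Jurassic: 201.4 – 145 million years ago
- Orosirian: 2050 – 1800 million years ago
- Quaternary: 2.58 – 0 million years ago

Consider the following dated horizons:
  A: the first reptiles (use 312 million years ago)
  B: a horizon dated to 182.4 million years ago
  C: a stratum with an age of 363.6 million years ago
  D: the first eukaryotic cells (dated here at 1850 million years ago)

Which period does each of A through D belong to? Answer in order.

Match each age against the start–end ranges in the excerpt: A = 312 Ma → Carboniferous (358.9–298.9); B = 182.4 Ma → Jurassic (201.4–145); C = 363.6 Ma → Devonian (419.2–358.9); D = 1850 Ma → Orosirian (2050–1800).

A — Carboniferous; B — Jurassic; C — Devonian; D — Orosirian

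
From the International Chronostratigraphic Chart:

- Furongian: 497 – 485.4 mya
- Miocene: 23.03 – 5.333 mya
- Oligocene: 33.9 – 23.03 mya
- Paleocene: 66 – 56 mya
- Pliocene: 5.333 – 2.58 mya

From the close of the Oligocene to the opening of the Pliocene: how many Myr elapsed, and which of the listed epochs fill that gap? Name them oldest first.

The Oligocene closes at 23.03 Ma and the Pliocene opens at 5.333 Ma, so the interval is 23.03 − 5.333 = 17.697 Myr.
An epoch fits inside if it starts at or after 23.03 Ma and ends at or before 5.333 Ma; oldest first that gives Miocene.

17.697 million years; Miocene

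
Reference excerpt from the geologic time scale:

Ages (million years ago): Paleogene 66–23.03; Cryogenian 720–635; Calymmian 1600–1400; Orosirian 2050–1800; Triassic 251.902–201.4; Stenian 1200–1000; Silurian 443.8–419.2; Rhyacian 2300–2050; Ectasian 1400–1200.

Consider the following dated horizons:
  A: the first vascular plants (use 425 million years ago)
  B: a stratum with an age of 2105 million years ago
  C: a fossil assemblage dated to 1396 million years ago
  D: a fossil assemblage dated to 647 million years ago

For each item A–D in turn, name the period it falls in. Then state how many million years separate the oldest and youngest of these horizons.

Match each age against the start–end ranges in the excerpt: A = 425 Ma → Silurian (443.8–419.2); B = 2105 Ma → Rhyacian (2300–2050); C = 1396 Ma → Ectasian (1400–1200); D = 647 Ma → Cryogenian (720–635).
The largest age is 2105 Ma and the smallest is 425 Ma; their difference is 1680 Myr.

A — Silurian; B — Rhyacian; C — Ectasian; D — Cryogenian; span 1680 million years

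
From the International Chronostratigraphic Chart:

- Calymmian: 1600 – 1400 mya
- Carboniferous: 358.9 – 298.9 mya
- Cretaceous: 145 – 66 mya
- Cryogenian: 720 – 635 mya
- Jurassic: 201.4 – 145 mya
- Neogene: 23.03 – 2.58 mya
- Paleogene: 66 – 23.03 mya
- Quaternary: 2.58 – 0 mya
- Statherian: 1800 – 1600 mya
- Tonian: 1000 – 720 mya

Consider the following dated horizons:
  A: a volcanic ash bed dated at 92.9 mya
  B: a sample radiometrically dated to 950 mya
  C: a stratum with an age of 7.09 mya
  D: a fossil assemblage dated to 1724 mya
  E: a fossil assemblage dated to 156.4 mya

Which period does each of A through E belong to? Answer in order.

A: 92.9 Ma lies in 145–66 Ma, so Cretaceous.
B: 950 Ma lies in 1000–720 Ma, so Tonian.
C: 7.09 Ma lies in 23.03–2.58 Ma, so Neogene.
D: 1724 Ma lies in 1800–1600 Ma, so Statherian.
E: 156.4 Ma lies in 201.4–145 Ma, so Jurassic.

A — Cretaceous; B — Tonian; C — Neogene; D — Statherian; E — Jurassic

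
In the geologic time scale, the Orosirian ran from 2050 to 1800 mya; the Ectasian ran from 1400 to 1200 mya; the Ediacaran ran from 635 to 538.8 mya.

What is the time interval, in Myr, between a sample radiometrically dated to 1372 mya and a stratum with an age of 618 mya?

754 million years

1372 − 618 = 754 million years.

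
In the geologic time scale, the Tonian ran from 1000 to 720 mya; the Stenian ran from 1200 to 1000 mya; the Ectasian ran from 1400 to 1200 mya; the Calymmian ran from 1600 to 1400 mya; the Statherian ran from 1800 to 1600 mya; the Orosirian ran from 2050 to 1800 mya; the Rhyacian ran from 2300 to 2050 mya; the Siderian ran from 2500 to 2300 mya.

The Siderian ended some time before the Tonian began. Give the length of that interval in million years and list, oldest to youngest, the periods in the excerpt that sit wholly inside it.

1300 million years; Rhyacian, Orosirian, Statherian, Calymmian, Ectasian, Stenian

The Siderian closes at 2300 Ma and the Tonian opens at 1000 Ma, so the interval is 2300 − 1000 = 1300 Myr.
A period fits inside if it starts at or after 2300 Ma and ends at or before 1000 Ma; oldest first that gives Rhyacian, Orosirian, Statherian, Calymmian, Ectasian, Stenian.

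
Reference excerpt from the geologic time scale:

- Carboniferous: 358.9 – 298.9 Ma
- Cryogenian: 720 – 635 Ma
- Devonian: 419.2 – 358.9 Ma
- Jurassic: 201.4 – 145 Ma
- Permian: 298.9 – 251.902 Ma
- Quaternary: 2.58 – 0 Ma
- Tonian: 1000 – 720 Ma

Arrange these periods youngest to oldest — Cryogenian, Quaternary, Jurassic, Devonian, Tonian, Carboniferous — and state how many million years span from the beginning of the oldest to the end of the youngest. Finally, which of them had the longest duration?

From the excerpt: Cryogenian 720–635; Quaternary 2.58–0; Jurassic 201.4–145; Devonian 419.2–358.9; Tonian 1000–720; Carboniferous 358.9–298.9 (Ma).
Larger Ma is earlier, so the oldest is Tonian and the youngest is Quaternary; youngest to oldest: Quaternary, Jurassic, Carboniferous, Devonian, Cryogenian, Tonian.
Oldest start 1000 minus youngest end 0 gives 1000 Myr overall.
Individual lengths (start − end): Devonian 60.3; Tonian 280; Jurassic 56.4; Quaternary 2.58; Cryogenian 85; Carboniferous 60. The largest is Tonian at 280 Myr.

Quaternary, Jurassic, Carboniferous, Devonian, Cryogenian, Tonian; total span 1000 Myr; longest is Tonian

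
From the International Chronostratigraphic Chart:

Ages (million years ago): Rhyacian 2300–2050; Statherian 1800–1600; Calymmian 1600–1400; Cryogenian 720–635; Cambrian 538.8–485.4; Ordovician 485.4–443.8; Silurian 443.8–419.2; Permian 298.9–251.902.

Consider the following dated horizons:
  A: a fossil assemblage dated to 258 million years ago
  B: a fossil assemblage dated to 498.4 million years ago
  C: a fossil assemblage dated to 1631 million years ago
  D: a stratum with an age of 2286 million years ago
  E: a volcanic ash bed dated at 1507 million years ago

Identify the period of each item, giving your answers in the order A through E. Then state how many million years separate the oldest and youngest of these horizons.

A — Permian; B — Cambrian; C — Statherian; D — Rhyacian; E — Calymmian; span 2028 million years

A: 258 Ma lies in 298.9–251.902 Ma, so Permian.
B: 498.4 Ma lies in 538.8–485.4 Ma, so Cambrian.
C: 1631 Ma lies in 1800–1600 Ma, so Statherian.
D: 2286 Ma lies in 2300–2050 Ma, so Rhyacian.
E: 1507 Ma lies in 1600–1400 Ma, so Calymmian.
Oldest = 2286 Ma, youngest = 258 Ma → span 2028 Myr.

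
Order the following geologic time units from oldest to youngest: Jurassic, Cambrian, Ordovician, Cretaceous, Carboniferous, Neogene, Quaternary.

Era membership (oldest first within each) — Paleozoic: Cambrian, Ordovician, Carboniferous; Mesozoic: Jurassic, Cretaceous; Cenozoic: Neogene, Quaternary. Paleozoic precedes Mesozoic, which precedes Cenozoic. Concatenating the groups in that era order gives oldest to youngest directly.

Cambrian → Ordovician → Carboniferous → Jurassic → Cretaceous → Neogene → Quaternary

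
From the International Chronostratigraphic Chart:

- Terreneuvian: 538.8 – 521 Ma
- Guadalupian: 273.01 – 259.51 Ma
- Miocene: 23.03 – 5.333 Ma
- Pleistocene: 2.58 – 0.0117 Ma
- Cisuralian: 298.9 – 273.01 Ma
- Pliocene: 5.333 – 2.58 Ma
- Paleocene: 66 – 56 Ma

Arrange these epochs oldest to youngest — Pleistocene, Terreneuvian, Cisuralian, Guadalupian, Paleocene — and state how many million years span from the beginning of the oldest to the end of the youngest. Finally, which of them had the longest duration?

Terreneuvian, Cisuralian, Guadalupian, Paleocene, Pleistocene; total span 538.7883 Myr; longest is Cisuralian

Start ages (Ma): Terreneuvian 538.8, Cisuralian 298.9, Guadalupian 273.01, Paleocene 66, Pleistocene 2.58.
Ordered oldest to youngest: Terreneuvian, Cisuralian, Guadalupian, Paleocene, Pleistocene.
Span = 538.8 − 0.0117 = 538.7883 Myr.
Durations: Guadalupian 13.5, Terreneuvian 17.8, Cisuralian 25.89, Pleistocene 2.5683, Paleocene 10 → longest is Cisuralian (25.89 Myr).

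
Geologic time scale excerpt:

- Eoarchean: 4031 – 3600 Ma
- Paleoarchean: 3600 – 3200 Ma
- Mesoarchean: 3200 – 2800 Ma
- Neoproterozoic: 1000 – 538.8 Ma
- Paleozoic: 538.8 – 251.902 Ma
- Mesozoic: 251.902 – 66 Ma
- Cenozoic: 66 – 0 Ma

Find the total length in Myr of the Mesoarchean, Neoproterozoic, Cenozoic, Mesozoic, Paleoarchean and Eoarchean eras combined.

Duration is start − end for each: (3200 − 2800) + (1000 − 538.8) + (66 − 0) + (251.902 − 66) + (3600 − 3200) + (4031 − 3600).
That is 400 + 461.2 + 66 + 185.902 + 400 + 431, which totals 1944.102 million years.

1944.102 million years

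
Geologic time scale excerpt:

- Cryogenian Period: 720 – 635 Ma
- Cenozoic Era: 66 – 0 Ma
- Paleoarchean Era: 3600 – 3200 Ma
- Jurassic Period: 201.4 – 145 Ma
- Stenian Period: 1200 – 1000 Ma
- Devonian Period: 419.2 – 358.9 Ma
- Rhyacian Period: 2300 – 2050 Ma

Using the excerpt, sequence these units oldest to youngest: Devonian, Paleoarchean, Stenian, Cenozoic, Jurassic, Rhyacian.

Paleoarchean, Rhyacian, Stenian, Devonian, Jurassic, Cenozoic

Read off each span (Ma): Devonian 419.2–358.9; Paleoarchean 3600–3200; Stenian 1200–1000; Cenozoic 66–0; Jurassic 201.4–145; Rhyacian 2300–2050.
Larger Ma is older, so oldest→youngest is Paleoarchean, Rhyacian, Stenian, Devonian, Jurassic, Cenozoic.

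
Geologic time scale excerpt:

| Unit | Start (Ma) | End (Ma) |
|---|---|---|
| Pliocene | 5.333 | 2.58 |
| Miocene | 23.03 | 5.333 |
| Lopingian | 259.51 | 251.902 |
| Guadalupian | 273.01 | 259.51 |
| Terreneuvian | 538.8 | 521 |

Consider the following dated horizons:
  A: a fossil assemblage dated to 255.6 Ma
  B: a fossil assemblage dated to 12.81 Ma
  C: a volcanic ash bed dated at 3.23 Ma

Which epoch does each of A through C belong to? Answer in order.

A — Lopingian; B — Miocene; C — Pliocene

Match each age against the start–end ranges in the excerpt: A = 255.6 Ma → Lopingian (259.51–251.902); B = 12.81 Ma → Miocene (23.03–5.333); C = 3.23 Ma → Pliocene (5.333–2.58).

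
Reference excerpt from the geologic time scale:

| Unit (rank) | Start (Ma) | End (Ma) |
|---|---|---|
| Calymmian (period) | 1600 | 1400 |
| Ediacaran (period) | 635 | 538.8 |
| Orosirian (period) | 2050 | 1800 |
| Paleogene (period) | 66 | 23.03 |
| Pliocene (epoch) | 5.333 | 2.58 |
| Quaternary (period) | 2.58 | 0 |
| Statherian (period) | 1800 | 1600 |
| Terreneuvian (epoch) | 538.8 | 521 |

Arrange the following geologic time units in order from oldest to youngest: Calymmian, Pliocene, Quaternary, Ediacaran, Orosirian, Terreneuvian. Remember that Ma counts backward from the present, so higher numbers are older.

Orosirian → Calymmian → Ediacaran → Terreneuvian → Pliocene → Quaternary

Sorting by start age (descending Ma, since larger Ma = older): Orosirian began 2050, Calymmian began 1600, Ediacaran began 635, Terreneuvian began 538.8, Pliocene began 5.333, Quaternary began 2.58.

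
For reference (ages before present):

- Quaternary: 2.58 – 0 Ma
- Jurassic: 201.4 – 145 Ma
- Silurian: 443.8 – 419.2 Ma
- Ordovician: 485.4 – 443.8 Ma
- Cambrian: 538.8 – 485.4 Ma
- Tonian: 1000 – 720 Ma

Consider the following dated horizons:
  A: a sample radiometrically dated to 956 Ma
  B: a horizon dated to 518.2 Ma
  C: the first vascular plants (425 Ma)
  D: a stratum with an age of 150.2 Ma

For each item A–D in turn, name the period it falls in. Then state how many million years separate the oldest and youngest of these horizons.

A — Tonian; B — Cambrian; C — Silurian; D — Jurassic; span 805.8 million years

A: 956 Ma lies in 1000–720 Ma, so Tonian.
B: 518.2 Ma lies in 538.8–485.4 Ma, so Cambrian.
C: 425 Ma lies in 443.8–419.2 Ma, so Silurian.
D: 150.2 Ma lies in 201.4–145 Ma, so Jurassic.
Oldest = 956 Ma, youngest = 150.2 Ma → span 805.8 Myr.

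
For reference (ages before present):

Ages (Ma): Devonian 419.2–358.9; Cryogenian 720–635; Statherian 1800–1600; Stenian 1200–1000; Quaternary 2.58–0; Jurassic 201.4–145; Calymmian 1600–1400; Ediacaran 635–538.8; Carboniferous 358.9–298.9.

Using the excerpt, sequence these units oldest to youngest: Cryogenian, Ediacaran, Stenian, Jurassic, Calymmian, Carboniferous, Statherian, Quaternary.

Read off each span (Ma): Cryogenian 720–635; Ediacaran 635–538.8; Stenian 1200–1000; Jurassic 201.4–145; Calymmian 1600–1400; Carboniferous 358.9–298.9; Statherian 1800–1600; Quaternary 2.58–0.
Larger Ma is older, so oldest→youngest is Statherian, Calymmian, Stenian, Cryogenian, Ediacaran, Carboniferous, Jurassic, Quaternary.

Statherian, then Calymmian, then Stenian, then Cryogenian, then Ediacaran, then Carboniferous, then Jurassic, then Quaternary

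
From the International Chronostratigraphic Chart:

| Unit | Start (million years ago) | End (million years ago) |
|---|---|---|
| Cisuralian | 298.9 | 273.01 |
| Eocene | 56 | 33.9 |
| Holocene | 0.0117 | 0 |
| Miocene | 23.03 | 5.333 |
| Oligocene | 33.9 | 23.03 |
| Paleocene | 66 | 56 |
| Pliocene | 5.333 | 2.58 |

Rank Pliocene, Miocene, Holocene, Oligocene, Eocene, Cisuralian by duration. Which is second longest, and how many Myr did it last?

Eocene, 22.1 million years

Start − end for each: Pliocene 5.333 − 2.58 = 2.753; Miocene 23.03 − 5.333 = 17.697; Holocene 0.0117 − 0 = 0.0117; Oligocene 33.9 − 23.03 = 10.87; Eocene 56 − 33.9 = 22.1; Cisuralian 298.9 − 273.01 = 25.89.
Ranking these from longest: Cisuralian > Eocene > Miocene > Oligocene > Pliocene > Holocene.
Position 2 in that ranking is Eocene, which lasted 22.1 Myr.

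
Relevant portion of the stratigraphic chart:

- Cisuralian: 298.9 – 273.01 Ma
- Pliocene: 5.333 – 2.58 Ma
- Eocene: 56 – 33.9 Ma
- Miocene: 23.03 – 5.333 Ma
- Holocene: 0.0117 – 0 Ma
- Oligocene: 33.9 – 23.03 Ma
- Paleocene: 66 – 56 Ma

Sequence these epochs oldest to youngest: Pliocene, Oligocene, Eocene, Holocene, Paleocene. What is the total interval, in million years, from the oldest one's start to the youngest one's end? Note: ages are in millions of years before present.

Paleocene, Eocene, Oligocene, Pliocene, Holocene; total span 66 Myr

From the excerpt: Pliocene 5.333–2.58; Oligocene 33.9–23.03; Eocene 56–33.9; Holocene 0.0117–0; Paleocene 66–56 (Ma).
Larger Ma is earlier, so the oldest is Paleocene and the youngest is Holocene; oldest to youngest: Paleocene, Eocene, Oligocene, Pliocene, Holocene.
Oldest start 66 minus youngest end 0 gives 66 Myr overall.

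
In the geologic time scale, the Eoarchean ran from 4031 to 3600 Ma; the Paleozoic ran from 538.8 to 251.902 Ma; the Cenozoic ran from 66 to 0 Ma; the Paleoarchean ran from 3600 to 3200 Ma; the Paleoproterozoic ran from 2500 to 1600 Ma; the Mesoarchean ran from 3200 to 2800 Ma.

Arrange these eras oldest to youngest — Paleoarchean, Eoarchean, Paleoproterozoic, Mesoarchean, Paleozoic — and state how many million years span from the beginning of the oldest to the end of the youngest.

Start ages (Ma): Eoarchean 4031, Paleoarchean 3600, Mesoarchean 3200, Paleoproterozoic 2500, Paleozoic 538.8.
Ordered oldest to youngest: Eoarchean, Paleoarchean, Mesoarchean, Paleoproterozoic, Paleozoic.
Span = 4031 − 251.902 = 3779.098 Myr.

Eoarchean → Paleoarchean → Mesoarchean → Paleoproterozoic → Paleozoic; total span 3779.098 Myr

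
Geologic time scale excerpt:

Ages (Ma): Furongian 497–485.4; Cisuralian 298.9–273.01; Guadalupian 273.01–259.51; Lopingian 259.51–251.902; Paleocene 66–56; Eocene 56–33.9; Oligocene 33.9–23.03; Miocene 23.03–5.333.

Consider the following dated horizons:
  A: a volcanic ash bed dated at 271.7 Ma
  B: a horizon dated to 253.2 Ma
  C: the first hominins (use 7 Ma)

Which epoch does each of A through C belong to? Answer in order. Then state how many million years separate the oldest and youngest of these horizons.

Match each age against the start–end ranges in the excerpt: A = 271.7 Ma → Guadalupian (273.01–259.51); B = 253.2 Ma → Lopingian (259.51–251.902); C = 7 Ma → Miocene (23.03–5.333).
The largest age is 271.7 Ma and the smallest is 7 Ma; their difference is 264.7 Myr.

A — Guadalupian; B — Lopingian; C — Miocene; span 264.7 million years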